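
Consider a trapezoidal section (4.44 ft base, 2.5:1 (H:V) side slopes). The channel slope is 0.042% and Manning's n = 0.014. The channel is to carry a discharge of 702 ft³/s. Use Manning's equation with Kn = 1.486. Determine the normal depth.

y_n = 6.66 ft

Manning's equation rearranged: A R^(2/3) = nQ / (1.486·√S) = 0.014 × 702 / (1.486 × √0.00042) = 322.7.
Trying y = 8.27 ft: A R^(2/3) = 544.2 — too large.
Trying y = 5.29 ft: A R^(2/3) = 187.3 — too small.
Trying y = 6.66 ft: A R^(2/3) = 322.9 — ≈ 322.7.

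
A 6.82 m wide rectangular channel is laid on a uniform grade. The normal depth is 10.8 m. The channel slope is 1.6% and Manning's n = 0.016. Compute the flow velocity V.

V = 14.9 m/s

Flow area A = b·y = 6.82 × 10.8 = 73.66 m². Wetted perimeter P = b + 2y = 6.82 + 2×10.8 = 28.42 m.
Hydraulic radius R = A/P = 73.66/28.42 = 2.592 m.
From Manning's equation, V = (1/n) R^(2/3) S^(1/2) = (1/0.016) × 2.592^(2/3) × 0.016^(1/2) = 14.9 m/s.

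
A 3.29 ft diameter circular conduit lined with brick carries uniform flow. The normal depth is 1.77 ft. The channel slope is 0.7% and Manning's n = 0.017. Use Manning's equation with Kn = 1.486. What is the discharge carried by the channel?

Q = 30.8 ft³/s

For a circular section of diameter D = 3.29 ft at depth y = 1.77 ft, the central angle is θ = 2 arccos(1 − 2y/D) = 3.294 rad. Then A = (D²/8)(θ − sin θ) = 4.661 ft² and P = Dθ/2 = 5.418 ft.
Hydraulic radius R = A/P = 4.661/5.418 = 0.8603 ft.
Manning's equation: Q = (1.486/n) A R^(2/3) S^(1/2) = (1.486/0.017) × 4.661 × 0.8603^(2/3) × 0.007^(1/2) = 30.8 ft³/s.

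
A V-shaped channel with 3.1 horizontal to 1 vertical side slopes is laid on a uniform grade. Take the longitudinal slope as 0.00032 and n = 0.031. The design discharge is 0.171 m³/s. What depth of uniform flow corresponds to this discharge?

Manning's equation rearranged: A R^(2/3) = nQ / (1·√S) = 0.031 × 0.171 / (√0.00032) = 0.2963.
Try y = 0.577 m: A R^(2/3) = 0.436 — too large.
Try y = 0.397 m: A R^(2/3) = 0.1609 — too small.
Try y = 0.499 m: A R^(2/3) = 0.296 — ≈ 0.2963.

y_n = 0.499 m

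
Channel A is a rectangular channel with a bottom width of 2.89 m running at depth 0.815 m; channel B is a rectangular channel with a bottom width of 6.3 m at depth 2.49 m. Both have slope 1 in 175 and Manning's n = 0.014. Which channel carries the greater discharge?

channel B

Channel A: Flow area A = b·y = 2.89 × 0.815 = 2.355 m². Wetted perimeter P = b + 2y = 2.89 + 2×0.815 = 4.52 m. Hydraulic radius R = A/P = 2.355/4.52 = 0.5211 m. Q_A = (1/0.014)·2.355·0.5211^(2/3)·√0.005714 = 8.235 m³/s.
Channel B: Flow area A = b·y = 6.3 × 2.49 = 15.69 m². Wetted perimeter P = b + 2y = 6.3 + 2×2.49 = 11.28 m. Hydraulic radius R = A/P = 15.69/11.28 = 1.391 m. Q_B = (1/0.014)·15.69·1.391^(2/3)·√0.005714 = 105.5 m³/s.
Q_A = 8.235 m³/s vs Q_B = 105.5 m³/s, so channel B carries more.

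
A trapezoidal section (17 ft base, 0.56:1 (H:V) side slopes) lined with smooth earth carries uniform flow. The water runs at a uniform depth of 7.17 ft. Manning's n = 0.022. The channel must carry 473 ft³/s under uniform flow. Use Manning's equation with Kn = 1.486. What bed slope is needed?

S = 0.00029

With bottom width b = 17 ft and side slope z = 0.56: A = (b + zy)y = (17 + 0.56×7.17)×7.17 = 150.7 ft²; P = b + 2y√(1+z²) = 17 + 2×7.17×1.146 = 33.44 ft.
Hydraulic radius R = A/P = 150.7/33.44 = 4.507 ft.
From Manning's equation, S = [nQ / (1.486 A R^(2/3))]² = [0.022 × 473 / (1.486 × 150.7 × 4.507^(2/3))]² = 0.00029.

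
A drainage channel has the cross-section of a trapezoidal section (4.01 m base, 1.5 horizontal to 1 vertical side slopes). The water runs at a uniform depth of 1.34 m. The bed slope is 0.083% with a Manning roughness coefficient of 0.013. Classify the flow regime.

With bottom width b = 4.01 m and side slope z = 1.5: A = (b + zy)y = (4.01 + 1.5×1.34)×1.34 = 8.067 m²; P = b + 2y√(1+z²) = 4.01 + 2×1.34×1.803 = 8.841 m.
Hydraulic radius R = A/P = 8.067/8.841 = 0.9124 m.
V = (1/n) R^(2/3) √S = (1/0.013) × 0.9124^(2/3) × √0.00083 = 2.085 m/s. Hydraulic depth D_h = A/T = 8.067/8.03 = 1.005 m.
Froude number Fr = V/√(g·D_h) = 2.085/√(9.81×1.005) = 0.664, which is less than 1, so the flow is subcritical.

subcritical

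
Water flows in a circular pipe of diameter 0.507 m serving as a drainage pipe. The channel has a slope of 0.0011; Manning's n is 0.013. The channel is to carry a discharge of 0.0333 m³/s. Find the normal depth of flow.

Manning's equation rearranged: A R^(2/3) = nQ / (1·√S) = 0.013 × 0.0333 / (√0.0011) = 0.01305.
Try y = 0.148 m: A R^(2/3) = 0.009461 — too small.
Try y = 0.195 m: A R^(2/3) = 0.01597 — too large.
Try y = 0.175 m: A R^(2/3) = 0.01305 — close enough.

y_n = 0.175 m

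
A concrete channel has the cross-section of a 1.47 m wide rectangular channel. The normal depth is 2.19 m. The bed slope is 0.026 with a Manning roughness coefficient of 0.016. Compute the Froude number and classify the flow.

supercritical

Flow area A = b·y = 1.47 × 2.19 = 3.219 m². Wetted perimeter P = b + 2y = 1.47 + 2×2.19 = 5.85 m.
Hydraulic radius R = A/P = 3.219/5.85 = 0.5503 m.
V = (1/n) R^(2/3) √S = (1/0.016) × 0.5503^(2/3) × √0.026 = 6.768 m/s. Hydraulic depth D_h = A/T = 3.219/1.47 = 2.19 m.
Froude number Fr = V/√(g·D_h) = 6.768/√(9.81×2.19) = 1.46, which is greater than 1, so the flow is supercritical.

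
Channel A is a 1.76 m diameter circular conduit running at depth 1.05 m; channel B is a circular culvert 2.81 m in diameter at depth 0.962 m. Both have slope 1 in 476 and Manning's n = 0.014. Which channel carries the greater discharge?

Channel A: For a circular section of diameter D = 1.76 m at depth y = 1.05 m, the central angle is θ = 2 arccos(1 − 2y/D) = 3.53 rad. Then A = (D²/8)(θ − sin θ) = 1.514 m² and P = Dθ/2 = 3.107 m. Hydraulic radius R = A/P = 1.514/3.107 = 0.4872 m. Q_A = (1/0.014)·1.514·0.4872^(2/3)·√0.002101 = 3.069 m³/s.
Channel B: For a circular section of diameter D = 2.81 m at depth y = 0.962 m, the central angle is θ = 2 arccos(1 − 2y/D) = 2.5 rad. Then A = (D²/8)(θ − sin θ) = 1.877 m² and P = Dθ/2 = 3.513 m. Hydraulic radius R = A/P = 1.877/3.513 = 0.5343 m. Q_B = (1/0.014)·1.877·0.5343^(2/3)·√0.002101 = 4.046 m³/s.
Q_A = 3.069 m³/s vs Q_B = 4.046 m³/s, so channel B carries more.

channel B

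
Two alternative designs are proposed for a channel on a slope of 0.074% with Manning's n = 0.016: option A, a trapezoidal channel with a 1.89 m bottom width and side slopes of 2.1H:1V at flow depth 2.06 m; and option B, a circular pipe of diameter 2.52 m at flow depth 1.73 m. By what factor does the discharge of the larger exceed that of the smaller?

Channel A: With bottom width b = 1.89 m and side slope z = 2.1: A = (b + zy)y = (1.89 + 2.1×2.06)×2.06 = 12.8 m²; P = b + 2y√(1+z²) = 1.89 + 2×2.06×2.326 = 11.47 m. Hydraulic radius R = A/P = 12.8/11.47 = 1.116 m. Q_A = (1/0.016)·12.8·1.116^(2/3)·√0.00074 = 23.42 m³/s.
Channel B: For a circular section of diameter D = 2.52 m at depth y = 1.73 m, the central angle is θ = 2 arccos(1 − 2y/D) = 3.906 rad. Then A = (D²/8)(θ − sin θ) = 3.65 m² and P = Dθ/2 = 4.922 m. Hydraulic radius R = A/P = 3.65/4.922 = 0.7416 m. Q_B = (1/0.016)·3.65·0.7416^(2/3)·√0.00074 = 5.085 m³/s.
The larger discharge is 23.42 m³/s and the smaller is 5.085 m³/s; the ratio is 4.61.

4.61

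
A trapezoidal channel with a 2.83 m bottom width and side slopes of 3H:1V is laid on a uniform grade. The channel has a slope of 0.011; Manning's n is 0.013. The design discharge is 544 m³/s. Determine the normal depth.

y_n = 3.43 m

Manning's equation rearranged: A R^(2/3) = nQ / (1·√S) = 0.013 × 544 / (√0.011) = 67.43.
Trying y = 3.04 m: A R^(2/3) = 50.67 — low.
Trying y = 4.34 m: A R^(2/3) = 118.9 — high.
Trying y = 3.43 m: A R^(2/3) = 67.45 — matches.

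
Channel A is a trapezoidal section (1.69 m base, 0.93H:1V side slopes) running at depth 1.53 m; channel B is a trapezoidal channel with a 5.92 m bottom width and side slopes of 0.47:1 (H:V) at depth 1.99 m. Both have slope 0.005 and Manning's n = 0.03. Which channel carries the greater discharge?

Channel A: With bottom width b = 1.69 m and side slope z = 0.93: A = (b + zy)y = (1.69 + 0.93×1.53)×1.53 = 4.763 m²; P = b + 2y√(1+z²) = 1.69 + 2×1.53×1.366 = 5.869 m. Hydraulic radius R = A/P = 4.763/5.869 = 0.8115 m. Q_A = (1/0.03)·4.763·0.8115^(2/3)·√0.005 = 9.767 m³/s.
Channel B: With bottom width b = 5.92 m and side slope z = 0.47: A = (b + zy)y = (5.92 + 0.47×1.99)×1.99 = 13.64 m²; P = b + 2y√(1+z²) = 5.92 + 2×1.99×1.105 = 10.32 m. Hydraulic radius R = A/P = 13.64/10.32 = 1.322 m. Q_B = (1/0.03)·13.64·1.322^(2/3)·√0.005 = 38.74 m³/s.
Q_A = 9.767 m³/s vs Q_B = 38.74 m³/s, so channel B carries more.

channel B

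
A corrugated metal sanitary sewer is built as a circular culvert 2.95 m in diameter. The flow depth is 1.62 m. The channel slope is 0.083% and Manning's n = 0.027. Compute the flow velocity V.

For a circular section of diameter D = 2.95 m at depth y = 1.62 m, the central angle is θ = 2 arccos(1 − 2y/D) = 3.339 rad. Then A = (D²/8)(θ − sin θ) = 3.845 m² and P = Dθ/2 = 4.924 m.
Hydraulic radius R = A/P = 3.845/4.924 = 0.7807 m.
From Manning's equation, V = (1/n) R^(2/3) S^(1/2) = (1/0.027) × 0.7807^(2/3) × 0.00083^(1/2) = 0.905 m/s.

V = 0.905 m/s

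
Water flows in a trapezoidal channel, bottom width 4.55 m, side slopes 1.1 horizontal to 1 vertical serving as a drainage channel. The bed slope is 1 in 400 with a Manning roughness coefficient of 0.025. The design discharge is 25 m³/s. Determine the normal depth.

y_n = 1.75 m

Manning's equation rearranged: A R^(2/3) = nQ / (1·√S) = 0.025 × 25 / (√0.0025) = 12.5.
Trying y = 1.9 m: A R^(2/3) = 14.54 — high.
Trying y = 1.75 m: A R^(2/3) = 12.52 — ≈ 12.5.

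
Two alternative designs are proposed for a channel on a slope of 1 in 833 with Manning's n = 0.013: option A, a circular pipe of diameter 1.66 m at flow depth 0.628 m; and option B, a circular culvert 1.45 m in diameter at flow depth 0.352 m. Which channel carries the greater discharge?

Channel A: For a circular section of diameter D = 1.66 m at depth y = 0.628 m, the central angle is θ = 2 arccos(1 − 2y/D) = 2.65 rad. Then A = (D²/8)(θ − sin θ) = 0.7501 m² and P = Dθ/2 = 2.199 m. Hydraulic radius R = A/P = 0.7501/2.199 = 0.3411 m. Q_A = (1/0.013)·0.7501·0.3411^(2/3)·√0.0012 = 0.976 m³/s.
Channel B: For a circular section of diameter D = 1.45 m at depth y = 0.352 m, the central angle is θ = 2 arccos(1 − 2y/D) = 2.061 rad. Then A = (D²/8)(θ − sin θ) = 0.3097 m² and P = Dθ/2 = 1.494 m. Hydraulic radius R = A/P = 0.3097/1.494 = 0.2073 m. Q_B = (1/0.013)·0.3097·0.2073^(2/3)·√0.0012 = 0.2891 m³/s.
Q_A = 0.976 m³/s vs Q_B = 0.2891 m³/s, so channel A carries more.

channel A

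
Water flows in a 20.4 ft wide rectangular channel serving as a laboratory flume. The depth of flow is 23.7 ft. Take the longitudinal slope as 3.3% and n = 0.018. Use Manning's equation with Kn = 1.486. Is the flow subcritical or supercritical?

supercritical

Flow area A = b·y = 20.4 × 23.7 = 483.5 ft². Wetted perimeter P = b + 2y = 20.4 + 2×23.7 = 67.8 ft.
Hydraulic radius R = A/P = 483.5/67.8 = 7.131 ft.
V = (1.486/n) R^(2/3) √S = (1.486/0.018) × 7.131^(2/3) × √0.033 = 55.56 ft/s. Hydraulic depth D_h = A/T = 483.5/20.4 = 23.7 ft.
Froude number Fr = V/√(g·D_h) = 55.56/√(32.2×23.7) = 2.01, which is greater than 1, so the flow is supercritical.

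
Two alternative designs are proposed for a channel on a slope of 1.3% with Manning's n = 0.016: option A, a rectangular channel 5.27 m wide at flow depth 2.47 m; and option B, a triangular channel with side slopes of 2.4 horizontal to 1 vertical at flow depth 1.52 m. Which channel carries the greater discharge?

channel A

Channel A: Flow area A = b·y = 5.27 × 2.47 = 13.02 m². Wetted perimeter P = b + 2y = 5.27 + 2×2.47 = 10.21 m. Hydraulic radius R = A/P = 13.02/10.21 = 1.275 m. Q_A = (1/0.016)·13.02·1.275^(2/3)·√0.013 = 109.1 m³/s.
Channel B: For a triangular section with side slope z = 2.4: A = zy² = 2.4×1.52² = 5.545 m²; P = 2y√(1+z²) = 2×1.52×2.6 = 7.904 m. Hydraulic radius R = A/P = 5.545/7.904 = 0.7015 m. Q_B = (1/0.016)·5.545·0.7015^(2/3)·√0.013 = 31.2 m³/s.
Q_A = 109.1 m³/s vs Q_B = 31.2 m³/s, so channel A carries more.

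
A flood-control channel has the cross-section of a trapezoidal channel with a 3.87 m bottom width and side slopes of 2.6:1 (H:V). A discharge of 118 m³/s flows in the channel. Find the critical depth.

y_c = 2.7 m

At critical depth, Q² T / (g A³) = 1, i.e. A³/T = Q²/g = 118²/9.81 = 1419.
At y = 3.25 m: A³/T = 3091 — too large.
At y = 2.38 m: A³/T = 844.3 — too small.
At y = 2.7 m: A³/T = 1419 — ≈ 1419.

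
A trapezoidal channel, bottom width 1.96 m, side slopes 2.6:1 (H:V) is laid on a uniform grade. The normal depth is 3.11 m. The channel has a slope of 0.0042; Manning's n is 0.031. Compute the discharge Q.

Q = 90.1 m³/s

With bottom width b = 1.96 m and side slope z = 2.6: A = (b + zy)y = (1.96 + 2.6×3.11)×3.11 = 31.24 m²; P = b + 2y√(1+z²) = 1.96 + 2×3.11×2.786 = 19.29 m.
Hydraulic radius R = A/P = 31.24/19.29 = 1.62 m.
Manning's equation: Q = (1/n) A R^(2/3) S^(1/2) = (1/0.031) × 31.24 × 1.62^(2/3) × 0.0042^(1/2) = 90.1 m³/s.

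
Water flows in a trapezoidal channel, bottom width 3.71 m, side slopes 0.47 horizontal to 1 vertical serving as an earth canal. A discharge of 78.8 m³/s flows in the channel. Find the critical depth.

At critical depth, Q² T / (g A³) = 1, i.e. A³/T = Q²/g = 78.8²/9.81 = 633.
At y = 3.91 m: A³/T = 1382 — over.
At y = 2.24 m: A³/T = 208.8 — short.
At y = 3.12 m: A³/T = 634.2 — close enough.

y_c = 3.12 m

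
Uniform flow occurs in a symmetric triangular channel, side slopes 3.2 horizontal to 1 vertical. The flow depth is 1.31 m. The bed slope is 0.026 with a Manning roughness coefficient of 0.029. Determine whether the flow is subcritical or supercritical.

For a triangular section with side slope z = 3.2: A = zy² = 3.2×1.31² = 5.492 m²; P = 2y√(1+z²) = 2×1.31×3.353 = 8.784 m.
Hydraulic radius R = A/P = 5.492/8.784 = 0.6252 m.
V = (1/n) R^(2/3) √S = (1/0.029) × 0.6252^(2/3) × √0.026 = 4.065 m/s. Hydraulic depth D_h = A/T = 5.492/8.384 = 0.655 m.
Froude number Fr = V/√(g·D_h) = 4.065/√(9.81×0.655) = 1.6, which is greater than 1, so the flow is supercritical.

supercritical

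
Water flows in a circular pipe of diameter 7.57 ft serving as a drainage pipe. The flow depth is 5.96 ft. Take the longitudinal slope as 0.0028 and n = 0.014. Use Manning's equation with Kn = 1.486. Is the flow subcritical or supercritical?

For a circular section of diameter D = 7.57 ft at depth y = 5.96 ft, the central angle is θ = 2 arccos(1 − 2y/D) = 4.366 rad. Then A = (D²/8)(θ − sin θ) = 38.01 ft² and P = Dθ/2 = 16.52 ft.
Hydraulic radius R = A/P = 38.01/16.52 = 2.3 ft.
V = (1.486/n) R^(2/3) √S = (1.486/0.014) × 2.3^(2/3) × √0.0028 = 9.787 ft/s. Hydraulic depth D_h = A/T = 38.01/6.195 = 6.135 ft.
Froude number Fr = V/√(g·D_h) = 9.787/√(32.2×6.135) = 0.696, which is less than 1, so the flow is subcritical.

subcritical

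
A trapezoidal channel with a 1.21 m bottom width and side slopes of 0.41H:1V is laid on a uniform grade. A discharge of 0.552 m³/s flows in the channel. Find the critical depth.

y_c = 0.268 m

At critical depth, Q² T / (g A³) = 1, i.e. A³/T = Q²/g = 0.552²/9.81 = 0.03106.
Trying y = 0.214 m: A³/T = 0.01546 — short.
Trying y = 0.268 m: A³/T = 0.03096 — ≈ 0.03106.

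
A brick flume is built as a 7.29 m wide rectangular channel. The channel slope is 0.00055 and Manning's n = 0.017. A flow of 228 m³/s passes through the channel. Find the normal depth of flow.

Manning's equation rearranged: A R^(2/3) = nQ / (1·√S) = 0.017 × 228 / (√0.00055) = 165.3.
Trying y = 9.4 m: A R^(2/3) = 130.4 — low.
Trying y = 12.7 m: A R^(2/3) = 185.3 — high.
Trying y = 11.5 m: A R^(2/3) = 165.3 — ≈ 165.3.

y_n = 11.5 m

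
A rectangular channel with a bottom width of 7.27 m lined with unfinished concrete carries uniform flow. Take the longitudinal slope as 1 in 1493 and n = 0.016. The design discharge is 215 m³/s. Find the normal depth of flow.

Manning's equation rearranged: A R^(2/3) = nQ / (1·√S) = 0.016 × 215 / (√0.0006698) = 132.9.
Trying y = 12.1 m: A R^(2/3) = 174.6 — over.
Trying y = 6.54 m: A R^(2/3) = 83.72 — short.
Trying y = 9.58 m: A R^(2/3) = 132.9 — matches.

y_n = 9.58 m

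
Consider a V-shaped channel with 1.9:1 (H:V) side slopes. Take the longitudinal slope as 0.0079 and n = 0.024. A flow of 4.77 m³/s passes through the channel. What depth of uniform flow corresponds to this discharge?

Manning's equation rearranged: A R^(2/3) = nQ / (1·√S) = 0.024 × 4.77 / (√0.0079) = 1.288.
Trying y = 1.29 m: A R^(2/3) = 2.176 — high.
Trying y = 1.06 m: A R^(2/3) = 1.289 — matches.

y_n = 1.06 m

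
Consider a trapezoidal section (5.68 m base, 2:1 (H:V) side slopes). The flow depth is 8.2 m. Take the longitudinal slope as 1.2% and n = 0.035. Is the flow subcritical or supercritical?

supercritical

With bottom width b = 5.68 m and side slope z = 2: A = (b + zy)y = (5.68 + 2×8.2)×8.2 = 181.1 m²; P = b + 2y√(1+z²) = 5.68 + 2×8.2×2.236 = 42.35 m.
Hydraulic radius R = A/P = 181.1/42.35 = 4.275 m.
V = (1/n) R^(2/3) √S = (1/0.035) × 4.275^(2/3) × √0.012 = 8.244 m/s. Hydraulic depth D_h = A/T = 181.1/38.48 = 4.705 m.
Froude number Fr = V/√(g·D_h) = 8.244/√(9.81×4.705) = 1.21, which is greater than 1, so the flow is supercritical.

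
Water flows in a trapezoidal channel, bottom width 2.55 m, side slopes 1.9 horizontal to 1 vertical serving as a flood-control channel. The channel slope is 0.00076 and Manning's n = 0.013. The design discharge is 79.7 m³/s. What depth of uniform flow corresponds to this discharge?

y_n = 3.14 m

Manning's equation rearranged: A R^(2/3) = nQ / (1·√S) = 0.013 × 79.7 / (√0.00076) = 37.58.
Try y = 3.88 m: A R^(2/3) = 61.19 — over.
Try y = 2.72 m: A R^(2/3) = 27.21 — short.
Try y = 3.14 m: A R^(2/3) = 37.61 — close enough.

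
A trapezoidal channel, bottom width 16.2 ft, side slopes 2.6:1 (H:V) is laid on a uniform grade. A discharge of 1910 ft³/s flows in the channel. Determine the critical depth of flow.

At critical depth, Q² T / (g A³) = 1, i.e. A³/T = Q²/g = 1910²/32.2 = 113300.
Try y = 4.46 ft: A³/T = 48370 — too small.
Try y = 5.61 ft: A³/T = 113500 — ≈ 113300.

y_c = 5.61 ft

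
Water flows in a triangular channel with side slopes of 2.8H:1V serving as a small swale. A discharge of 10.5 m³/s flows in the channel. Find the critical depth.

y_c = 1.23 m

At critical depth, Q² T / (g A³) = 1, i.e. A³/T = Q²/g = 10.5²/9.81 = 11.24.
Trying y = 1.51 m: A³/T = 30.77 — too large.
Trying y = 0.861 m: A³/T = 1.855 — too small.
Trying y = 1.23 m: A³/T = 11.04 — matches.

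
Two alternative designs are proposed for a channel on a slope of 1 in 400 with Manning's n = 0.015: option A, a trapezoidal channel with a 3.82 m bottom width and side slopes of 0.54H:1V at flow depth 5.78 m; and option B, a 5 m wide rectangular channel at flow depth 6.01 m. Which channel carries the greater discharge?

channel A

Channel A: With bottom width b = 3.82 m and side slope z = 0.54: A = (b + zy)y = (3.82 + 0.54×5.78)×5.78 = 40.12 m²; P = b + 2y√(1+z²) = 3.82 + 2×5.78×1.136 = 16.96 m. Hydraulic radius R = A/P = 40.12/16.96 = 2.366 m. Q_A = (1/0.015)·40.12·2.366^(2/3)·√0.0025 = 237.4 m³/s.
Channel B: Flow area A = b·y = 5 × 6.01 = 30.05 m². Wetted perimeter P = b + 2y = 5 + 2×6.01 = 17.02 m. Hydraulic radius R = A/P = 30.05/17.02 = 1.766 m. Q_B = (1/0.015)·30.05·1.766^(2/3)·√0.0025 = 146.3 m³/s.
Q_A = 237.4 m³/s vs Q_B = 146.3 m³/s, so channel A carries more.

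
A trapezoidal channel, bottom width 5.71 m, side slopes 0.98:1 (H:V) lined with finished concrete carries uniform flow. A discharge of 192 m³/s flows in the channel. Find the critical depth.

y_c = 3.87 m

At critical depth, Q² T / (g A³) = 1, i.e. A³/T = Q²/g = 192²/9.81 = 3758.
At y = 4.29 m: A³/T = 5450 — too large.
At y = 2.98 m: A³/T = 1473 — too small.
At y = 3.87 m: A³/T = 3741 — matches.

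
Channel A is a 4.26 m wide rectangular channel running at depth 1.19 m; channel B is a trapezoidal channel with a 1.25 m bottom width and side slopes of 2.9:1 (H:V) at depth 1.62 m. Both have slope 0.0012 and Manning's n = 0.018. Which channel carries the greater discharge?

Channel A: Flow area A = b·y = 4.26 × 1.19 = 5.069 m². Wetted perimeter P = b + 2y = 4.26 + 2×1.19 = 6.64 m. Hydraulic radius R = A/P = 5.069/6.64 = 0.7635 m. Q_A = (1/0.018)·5.069·0.7635^(2/3)·√0.0012 = 8.15 m³/s.
Channel B: With bottom width b = 1.25 m and side slope z = 2.9: A = (b + zy)y = (1.25 + 2.9×1.62)×1.62 = 9.636 m²; P = b + 2y√(1+z²) = 1.25 + 2×1.62×3.068 = 11.19 m. Hydraulic radius R = A/P = 9.636/11.19 = 0.8612 m. Q_B = (1/0.018)·9.636·0.8612^(2/3)·√0.0012 = 16.79 m³/s.
Q_A = 8.15 m³/s vs Q_B = 16.79 m³/s, so channel B carries more.

channel B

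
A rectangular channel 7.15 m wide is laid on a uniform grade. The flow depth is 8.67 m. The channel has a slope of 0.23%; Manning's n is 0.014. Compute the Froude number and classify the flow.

subcritical

Flow area A = b·y = 7.15 × 8.67 = 61.99 m². Wetted perimeter P = b + 2y = 7.15 + 2×8.67 = 24.49 m.
Hydraulic radius R = A/P = 61.99/24.49 = 2.531 m.
V = (1/n) R^(2/3) √S = (1/0.014) × 2.531^(2/3) × √0.0023 = 6.362 m/s. Hydraulic depth D_h = A/T = 61.99/7.15 = 8.67 m.
Froude number Fr = V/√(g·D_h) = 6.362/√(9.81×8.67) = 0.69, which is less than 1, so the flow is subcritical.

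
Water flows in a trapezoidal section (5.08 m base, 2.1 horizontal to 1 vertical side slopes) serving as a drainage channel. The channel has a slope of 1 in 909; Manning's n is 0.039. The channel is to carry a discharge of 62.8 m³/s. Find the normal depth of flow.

y_n = 3.59 m

Manning's equation rearranged: A R^(2/3) = nQ / (1·√S) = 0.039 × 62.8 / (√0.0011) = 73.84.
Try y = 3.07 m: A R^(2/3) = 52.9 — low.
Try y = 4.04 m: A R^(2/3) = 95.35 — high.
Try y = 3.59 m: A R^(2/3) = 73.82 — ≈ 73.84.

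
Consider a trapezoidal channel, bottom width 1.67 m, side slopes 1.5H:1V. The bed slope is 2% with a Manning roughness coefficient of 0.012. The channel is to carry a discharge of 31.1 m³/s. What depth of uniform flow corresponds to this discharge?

Manning's equation rearranged: A R^(2/3) = nQ / (1·√S) = 0.012 × 31.1 / (√0.02) = 2.639.
At y = 0.82 m: A R^(2/3) = 1.526 — short.
At y = 1.19 m: A R^(2/3) = 3.21 — over.
At y = 1.08 m: A R^(2/3) = 2.635 — ≈ 2.639.

y_n = 1.08 m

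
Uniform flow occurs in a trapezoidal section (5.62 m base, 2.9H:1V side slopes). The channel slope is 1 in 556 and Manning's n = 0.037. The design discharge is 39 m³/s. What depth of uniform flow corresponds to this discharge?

y_n = 2.24 m

Manning's equation rearranged: A R^(2/3) = nQ / (1·√S) = 0.037 × 39 / (√0.001799) = 34.03.
Try y = 1.53 m: A R^(2/3) = 15.65 — too small.
Try y = 2.45 m: A R^(2/3) = 41.03 — too large.
Try y = 2.24 m: A R^(2/3) = 33.99 — close enough.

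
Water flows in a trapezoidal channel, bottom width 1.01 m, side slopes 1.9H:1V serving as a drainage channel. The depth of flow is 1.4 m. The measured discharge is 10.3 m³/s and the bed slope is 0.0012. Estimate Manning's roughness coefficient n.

With bottom width b = 1.01 m and side slope z = 1.9: A = (b + zy)y = (1.01 + 1.9×1.4)×1.4 = 5.138 m²; P = b + 2y√(1+z²) = 1.01 + 2×1.4×2.147 = 7.022 m.
Hydraulic radius R = A/P = 5.138/7.022 = 0.7317 m.
Rearranging Manning's equation: n = (1/Q) A R^(2/3) S^(1/2) = (1/10.3) × 5.138 × 0.7317^(2/3) × √0.0012 = 0.014.

n = 0.014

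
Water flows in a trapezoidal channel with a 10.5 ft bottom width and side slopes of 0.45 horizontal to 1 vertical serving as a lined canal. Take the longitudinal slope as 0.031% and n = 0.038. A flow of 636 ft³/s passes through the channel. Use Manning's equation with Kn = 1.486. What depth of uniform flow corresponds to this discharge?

Manning's equation rearranged: A R^(2/3) = nQ / (1.486·√S) = 0.038 × 636 / (1.486 × √0.00031) = 923.7.
Try y = 20 ft: A R^(2/3) = 1451 — over.
Try y = 15.7 ft: A R^(2/3) = 924.4 — ≈ 923.7.

y_n = 15.7 ft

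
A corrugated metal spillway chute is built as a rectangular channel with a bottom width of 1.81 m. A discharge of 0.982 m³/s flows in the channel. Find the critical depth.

For a rectangular channel, critical depth y_c = (q²/g)^(1/3) where q = Q/b = 0.982/1.81 = 0.5425 m²/s.
So y_c = (0.5425²/9.81)^(1/3) = 0.311 m.

y_c = 0.311 m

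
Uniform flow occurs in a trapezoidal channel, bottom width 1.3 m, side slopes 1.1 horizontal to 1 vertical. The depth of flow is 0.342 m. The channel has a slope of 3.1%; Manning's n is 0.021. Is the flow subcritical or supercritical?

supercritical

With bottom width b = 1.3 m and side slope z = 1.1: A = (b + zy)y = (1.3 + 1.1×0.342)×0.342 = 0.5733 m²; P = b + 2y√(1+z²) = 1.3 + 2×0.342×1.487 = 2.317 m.
Hydraulic radius R = A/P = 0.5733/2.317 = 0.2474 m.
V = (1/n) R^(2/3) √S = (1/0.021) × 0.2474^(2/3) × √0.031 = 3.304 m/s. Hydraulic depth D_h = A/T = 0.5733/2.052 = 0.2793 m.
Froude number Fr = V/√(g·D_h) = 3.304/√(9.81×0.2793) = 2, which is greater than 1, so the flow is supercritical.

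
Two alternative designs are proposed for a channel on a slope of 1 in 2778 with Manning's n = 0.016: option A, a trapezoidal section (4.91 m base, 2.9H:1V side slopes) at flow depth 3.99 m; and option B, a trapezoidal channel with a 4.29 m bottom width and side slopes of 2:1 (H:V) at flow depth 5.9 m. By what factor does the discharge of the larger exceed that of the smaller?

1.79

Channel A: With bottom width b = 4.91 m and side slope z = 2.9: A = (b + zy)y = (4.91 + 2.9×3.99)×3.99 = 65.76 m²; P = b + 2y√(1+z²) = 4.91 + 2×3.99×3.068 = 29.39 m. Hydraulic radius R = A/P = 65.76/29.39 = 2.238 m. Q_A = (1/0.016)·65.76·2.238^(2/3)·√0.00036 = 133.4 m³/s.
Channel B: With bottom width b = 4.29 m and side slope z = 2: A = (b + zy)y = (4.29 + 2×5.9)×5.9 = 94.93 m²; P = b + 2y√(1+z²) = 4.29 + 2×5.9×2.236 = 30.68 m. Hydraulic radius R = A/P = 94.93/30.68 = 3.095 m. Q_B = (1/0.016)·94.93·3.095^(2/3)·√0.00036 = 239.1 m³/s.
The larger discharge is 239.1 m³/s and the smaller is 133.4 m³/s; the ratio is 1.79.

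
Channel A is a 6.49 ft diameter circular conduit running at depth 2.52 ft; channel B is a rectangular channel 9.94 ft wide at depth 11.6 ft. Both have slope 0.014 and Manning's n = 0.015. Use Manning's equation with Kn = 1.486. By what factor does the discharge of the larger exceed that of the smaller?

Channel A: For a circular section of diameter D = 6.49 ft at depth y = 2.52 ft, the central angle is θ = 2 arccos(1 − 2y/D) = 2.691 rad. Then A = (D²/8)(θ − sin θ) = 11.87 ft² and P = Dθ/2 = 8.732 ft. Hydraulic radius R = A/P = 11.87/8.732 = 1.36 ft. Q_A = (1.486/0.015)·11.87·1.36^(2/3)·√0.014 = 170.9 ft³/s.
Channel B: Flow area A = b·y = 9.94 × 11.6 = 115.3 ft². Wetted perimeter P = b + 2y = 9.94 + 2×11.6 = 33.14 ft. Hydraulic radius R = A/P = 115.3/33.14 = 3.479 ft. Q_B = (1.486/0.015)·115.3·3.479^(2/3)·√0.014 = 3103 ft³/s.
The larger discharge is 3103 ft³/s and the smaller is 170.9 ft³/s; the ratio is 18.2.

18.2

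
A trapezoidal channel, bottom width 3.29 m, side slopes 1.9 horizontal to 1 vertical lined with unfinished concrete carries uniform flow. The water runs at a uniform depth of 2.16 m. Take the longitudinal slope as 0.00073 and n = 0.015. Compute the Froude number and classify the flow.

With bottom width b = 3.29 m and side slope z = 1.9: A = (b + zy)y = (3.29 + 1.9×2.16)×2.16 = 15.97 m²; P = b + 2y√(1+z²) = 3.29 + 2×2.16×2.147 = 12.57 m.
Hydraulic radius R = A/P = 15.97/12.57 = 1.271 m.
V = (1/n) R^(2/3) √S = (1/0.015) × 1.271^(2/3) × √0.00073 = 2.114 m/s. Hydraulic depth D_h = A/T = 15.97/11.5 = 1.389 m.
Froude number Fr = V/√(g·D_h) = 2.114/√(9.81×1.389) = 0.573, which is less than 1, so the flow is subcritical.

subcritical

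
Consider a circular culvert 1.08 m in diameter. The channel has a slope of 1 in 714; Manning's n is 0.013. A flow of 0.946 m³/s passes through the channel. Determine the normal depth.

Manning's equation rearranged: A R^(2/3) = nQ / (1·√S) = 0.013 × 0.946 / (√0.001401) = 0.3286.
Try y = 0.577 m: A R^(2/3) = 0.2138 — too small.
Try y = 0.915 m: A R^(2/3) = 0.3934 — too large.
Try y = 0.771 m: A R^(2/3) = 0.3286 — matches.

y_n = 0.771 m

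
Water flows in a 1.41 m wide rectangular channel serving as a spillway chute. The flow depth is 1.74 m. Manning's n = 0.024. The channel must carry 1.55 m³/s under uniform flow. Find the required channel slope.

Flow area A = b·y = 1.41 × 1.74 = 2.453 m². Wetted perimeter P = b + 2y = 1.41 + 2×1.74 = 4.89 m.
Hydraulic radius R = A/P = 2.453/4.89 = 0.5017 m.
From Manning's equation, S = [nQ / (1 A R^(2/3))]² = [0.024 × 1.55 / (1 × 2.453 × 0.5017^(2/3))]² = 0.000577.

S = 0.000577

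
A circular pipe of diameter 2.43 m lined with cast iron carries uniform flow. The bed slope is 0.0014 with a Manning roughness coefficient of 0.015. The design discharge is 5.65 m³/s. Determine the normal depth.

y_n = 1.47 m

Manning's equation rearranged: A R^(2/3) = nQ / (1·√S) = 0.015 × 5.65 / (√0.0014) = 2.265.
At y = 1.11 m: A R^(2/3) = 1.423 — too small.
At y = 1.86 m: A R^(2/3) = 3.104 — too large.
At y = 1.47 m: A R^(2/3) = 2.263 — ≈ 2.265.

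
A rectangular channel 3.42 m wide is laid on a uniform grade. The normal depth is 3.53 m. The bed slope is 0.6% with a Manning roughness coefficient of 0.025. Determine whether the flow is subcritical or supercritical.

subcritical

Flow area A = b·y = 3.42 × 3.53 = 12.07 m². Wetted perimeter P = b + 2y = 3.42 + 2×3.53 = 10.48 m.
Hydraulic radius R = A/P = 12.07/10.48 = 1.152 m.
V = (1/n) R^(2/3) √S = (1/0.025) × 1.152^(2/3) × √0.006 = 3.405 m/s. Hydraulic depth D_h = A/T = 12.07/3.42 = 3.53 m.
Froude number Fr = V/√(g·D_h) = 3.405/√(9.81×3.53) = 0.579, which is less than 1, so the flow is subcritical.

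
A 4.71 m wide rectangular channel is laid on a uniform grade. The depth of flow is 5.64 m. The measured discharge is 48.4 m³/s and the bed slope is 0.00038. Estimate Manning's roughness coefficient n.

Flow area A = b·y = 4.71 × 5.64 = 26.56 m². Wetted perimeter P = b + 2y = 4.71 + 2×5.64 = 15.99 m.
Hydraulic radius R = A/P = 26.56/15.99 = 1.661 m.
Rearranging Manning's equation: n = (1/Q) A R^(2/3) S^(1/2) = (1/48.4) × 26.56 × 1.661^(2/3) × √0.00038 = 0.015.

n = 0.015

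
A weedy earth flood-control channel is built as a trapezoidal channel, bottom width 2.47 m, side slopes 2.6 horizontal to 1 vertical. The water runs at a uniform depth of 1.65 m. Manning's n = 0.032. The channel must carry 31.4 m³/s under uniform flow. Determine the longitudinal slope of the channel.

With bottom width b = 2.47 m and side slope z = 2.6: A = (b + zy)y = (2.47 + 2.6×1.65)×1.65 = 11.15 m²; P = b + 2y√(1+z²) = 2.47 + 2×1.65×2.786 = 11.66 m.
Hydraulic radius R = A/P = 11.15/11.66 = 0.9564 m.
From Manning's equation, S = [nQ / (1 A R^(2/3))]² = [0.032 × 31.4 / (1 × 11.15 × 0.9564^(2/3))]² = 0.00861.

S = 0.00861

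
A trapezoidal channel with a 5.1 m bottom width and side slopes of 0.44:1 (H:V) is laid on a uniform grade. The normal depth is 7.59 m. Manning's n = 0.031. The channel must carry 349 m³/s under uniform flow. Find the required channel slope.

S = 0.00673

With bottom width b = 5.1 m and side slope z = 0.44: A = (b + zy)y = (5.1 + 0.44×7.59)×7.59 = 64.06 m²; P = b + 2y√(1+z²) = 5.1 + 2×7.59×1.093 = 21.68 m.
Hydraulic radius R = A/P = 64.06/21.68 = 2.954 m.
From Manning's equation, S = [nQ / (1 A R^(2/3))]² = [0.031 × 349 / (1 × 64.06 × 2.954^(2/3))]² = 0.00673.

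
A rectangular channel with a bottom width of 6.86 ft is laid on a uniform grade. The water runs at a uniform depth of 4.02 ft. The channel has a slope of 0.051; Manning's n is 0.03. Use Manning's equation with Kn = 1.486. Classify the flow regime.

supercritical

Flow area A = b·y = 6.86 × 4.02 = 27.58 ft². Wetted perimeter P = b + 2y = 6.86 + 2×4.02 = 14.9 ft.
Hydraulic radius R = A/P = 27.58/14.9 = 1.851 ft.
V = (1.486/n) R^(2/3) √S = (1.486/0.03) × 1.851^(2/3) × √0.051 = 16.86 ft/s. Hydraulic depth D_h = A/T = 27.58/6.86 = 4.02 ft.
Froude number Fr = V/√(g·D_h) = 16.86/√(32.2×4.02) = 1.48, which is greater than 1, so the flow is supercritical.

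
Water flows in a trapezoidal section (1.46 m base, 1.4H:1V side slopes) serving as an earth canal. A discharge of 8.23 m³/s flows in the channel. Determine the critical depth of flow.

At critical depth, Q² T / (g A³) = 1, i.e. A³/T = Q²/g = 8.23²/9.81 = 6.904.
Try y = 0.801 m: A³/T = 2.387 — too small.
Try y = 1.33 m: A³/T = 16.64 — too large.
Try y = 1.06 m: A³/T = 6.863 — close enough.

y_c = 1.06 m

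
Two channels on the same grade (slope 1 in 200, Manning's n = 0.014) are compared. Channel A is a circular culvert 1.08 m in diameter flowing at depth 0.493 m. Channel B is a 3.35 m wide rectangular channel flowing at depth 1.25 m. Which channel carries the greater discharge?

channel B

Channel A: For a circular section of diameter D = 1.08 m at depth y = 0.493 m, the central angle is θ = 2 arccos(1 − 2y/D) = 2.967 rad. Then A = (D²/8)(θ − sin θ) = 0.4073 m² and P = Dθ/2 = 1.602 m. Hydraulic radius R = A/P = 0.4073/1.602 = 0.2542 m. Q_A = (1/0.014)·0.4073·0.2542^(2/3)·√0.005 = 0.8257 m³/s.
Channel B: Flow area A = b·y = 3.35 × 1.25 = 4.188 m². Wetted perimeter P = b + 2y = 3.35 + 2×1.25 = 5.85 m. Hydraulic radius R = A/P = 4.188/5.85 = 0.7158 m. Q_B = (1/0.014)·4.188·0.7158^(2/3)·√0.005 = 16.92 m³/s.
Q_A = 0.8257 m³/s vs Q_B = 16.92 m³/s, so channel B carries more.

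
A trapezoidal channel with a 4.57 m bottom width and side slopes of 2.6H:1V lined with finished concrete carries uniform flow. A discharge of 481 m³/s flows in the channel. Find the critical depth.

At critical depth, Q² T / (g A³) = 1, i.e. A³/T = Q²/g = 481²/9.81 = 23580.
Trying y = 3.79 m: A³/T = 6729 — low.
Trying y = 5.07 m: A³/T = 23570 — matches.

y_c = 5.07 m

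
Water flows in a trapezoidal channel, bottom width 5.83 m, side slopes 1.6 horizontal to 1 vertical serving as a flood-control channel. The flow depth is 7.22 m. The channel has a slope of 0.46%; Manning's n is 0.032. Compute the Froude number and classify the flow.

subcritical

With bottom width b = 5.83 m and side slope z = 1.6: A = (b + zy)y = (5.83 + 1.6×7.22)×7.22 = 125.5 m²; P = b + 2y√(1+z²) = 5.83 + 2×7.22×1.887 = 33.08 m.
Hydraulic radius R = A/P = 125.5/33.08 = 3.794 m.
V = (1/n) R^(2/3) √S = (1/0.032) × 3.794^(2/3) × √0.0046 = 5.156 m/s. Hydraulic depth D_h = A/T = 125.5/28.93 = 4.337 m.
Froude number Fr = V/√(g·D_h) = 5.156/√(9.81×4.337) = 0.79, which is less than 1, so the flow is subcritical.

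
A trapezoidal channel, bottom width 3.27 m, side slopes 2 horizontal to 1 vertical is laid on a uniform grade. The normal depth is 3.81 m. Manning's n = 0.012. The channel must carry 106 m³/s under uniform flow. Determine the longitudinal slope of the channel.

S = 0.000363

With bottom width b = 3.27 m and side slope z = 2: A = (b + zy)y = (3.27 + 2×3.81)×3.81 = 41.49 m²; P = b + 2y√(1+z²) = 3.27 + 2×3.81×2.236 = 20.31 m.
Hydraulic radius R = A/P = 41.49/20.31 = 2.043 m.
From Manning's equation, S = [nQ / (1 A R^(2/3))]² = [0.012 × 106 / (1 × 41.49 × 2.043^(2/3))]² = 0.000363.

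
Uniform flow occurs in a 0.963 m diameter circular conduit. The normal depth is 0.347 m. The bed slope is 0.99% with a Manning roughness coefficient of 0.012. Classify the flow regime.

For a circular section of diameter D = 0.963 m at depth y = 0.347 m, the central angle is θ = 2 arccos(1 − 2y/D) = 2.575 rad. Then A = (D²/8)(θ − sin θ) = 0.2364 m² and P = Dθ/2 = 1.24 m.
Hydraulic radius R = A/P = 0.2364/1.24 = 0.1906 m.
V = (1/n) R^(2/3) √S = (1/0.012) × 0.1906^(2/3) × √0.0099 = 2.746 m/s. Hydraulic depth D_h = A/T = 0.2364/0.9247 = 0.2556 m.
Froude number Fr = V/√(g·D_h) = 2.746/√(9.81×0.2556) = 1.73, which is greater than 1, so the flow is supercritical.

supercritical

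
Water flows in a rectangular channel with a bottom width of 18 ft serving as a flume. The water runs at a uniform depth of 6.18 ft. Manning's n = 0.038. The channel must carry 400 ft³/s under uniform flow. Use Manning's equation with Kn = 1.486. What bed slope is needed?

S = 0.0015

Flow area A = b·y = 18 × 6.18 = 111.2 ft². Wetted perimeter P = b + 2y = 18 + 2×6.18 = 30.36 ft.
Hydraulic radius R = A/P = 111.2/30.36 = 3.664 ft.
From Manning's equation, S = [nQ / (1.486 A R^(2/3))]² = [0.038 × 400 / (1.486 × 111.2 × 3.664^(2/3))]² = 0.0015.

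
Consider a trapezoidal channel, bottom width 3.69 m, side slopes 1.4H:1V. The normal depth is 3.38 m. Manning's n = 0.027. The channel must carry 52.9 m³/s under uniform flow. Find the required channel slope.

S = 0.0011

With bottom width b = 3.69 m and side slope z = 1.4: A = (b + zy)y = (3.69 + 1.4×3.38)×3.38 = 28.47 m²; P = b + 2y√(1+z²) = 3.69 + 2×3.38×1.72 = 15.32 m.
Hydraulic radius R = A/P = 28.47/15.32 = 1.858 m.
From Manning's equation, S = [nQ / (1 A R^(2/3))]² = [0.027 × 52.9 / (1 × 28.47 × 1.858^(2/3))]² = 0.0011.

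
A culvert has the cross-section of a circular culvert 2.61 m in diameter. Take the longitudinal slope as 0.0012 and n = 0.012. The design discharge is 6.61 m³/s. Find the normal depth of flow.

Manning's equation rearranged: A R^(2/3) = nQ / (1·√S) = 0.012 × 6.61 / (√0.0012) = 2.29.
Try y = 1.78 m: A R^(2/3) = 3.255 — over.
Try y = 1.41 m: A R^(2/3) = 2.29 — close enough.

y_n = 1.41 m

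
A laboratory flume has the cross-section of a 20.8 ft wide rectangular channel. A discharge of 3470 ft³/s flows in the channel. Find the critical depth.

y_c = 9.53 ft

For a rectangular channel, critical depth y_c = (q²/g)^(1/3) where q = Q/b = 3470/20.8 = 166.8 ft²/s.
So y_c = (166.8²/32.2)^(1/3) = 9.53 ft.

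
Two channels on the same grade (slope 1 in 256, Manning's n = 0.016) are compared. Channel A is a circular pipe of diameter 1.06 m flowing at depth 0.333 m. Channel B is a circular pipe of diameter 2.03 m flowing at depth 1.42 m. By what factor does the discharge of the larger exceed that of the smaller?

Channel A: For a circular section of diameter D = 1.06 m at depth y = 0.333 m, the central angle is θ = 2 arccos(1 − 2y/D) = 2.38 rad. Then A = (D²/8)(θ − sin θ) = 0.2373 m² and P = Dθ/2 = 1.261 m. Hydraulic radius R = A/P = 0.2373/1.261 = 0.1882 m. Q_A = (1/0.016)·0.2373·0.1882^(2/3)·√0.003906 = 0.3044 m³/s.
Channel B: For a circular section of diameter D = 2.03 m at depth y = 1.42 m, the central angle is θ = 2 arccos(1 − 2y/D) = 3.962 rad. Then A = (D²/8)(θ − sin θ) = 2.418 m² and P = Dθ/2 = 4.022 m. Hydraulic radius R = A/P = 2.418/4.022 = 0.6012 m. Q_B = (1/0.016)·2.418·0.6012^(2/3)·√0.003906 = 6.728 m³/s.
The larger discharge is 6.728 m³/s and the smaller is 0.3044 m³/s; the ratio is 22.1.

22.1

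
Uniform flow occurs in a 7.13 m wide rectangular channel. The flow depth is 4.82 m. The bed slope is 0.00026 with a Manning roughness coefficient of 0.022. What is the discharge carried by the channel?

Q = 40.6 m³/s

Flow area A = b·y = 7.13 × 4.82 = 34.37 m². Wetted perimeter P = b + 2y = 7.13 + 2×4.82 = 16.77 m.
Hydraulic radius R = A/P = 34.37/16.77 = 2.049 m.
Manning's equation: Q = (1/n) A R^(2/3) S^(1/2) = (1/0.022) × 34.37 × 2.049^(2/3) × 0.00026^(1/2) = 40.6 m³/s.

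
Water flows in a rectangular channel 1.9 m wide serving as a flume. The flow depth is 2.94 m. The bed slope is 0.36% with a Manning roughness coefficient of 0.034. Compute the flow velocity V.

V = 1.41 m/s

Flow area A = b·y = 1.9 × 2.94 = 5.586 m². Wetted perimeter P = b + 2y = 1.9 + 2×2.94 = 7.78 m.
Hydraulic radius R = A/P = 5.586/7.78 = 0.718 m.
From Manning's equation, V = (1/n) R^(2/3) S^(1/2) = (1/0.034) × 0.718^(2/3) × 0.0036^(1/2) = 1.41 m/s.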